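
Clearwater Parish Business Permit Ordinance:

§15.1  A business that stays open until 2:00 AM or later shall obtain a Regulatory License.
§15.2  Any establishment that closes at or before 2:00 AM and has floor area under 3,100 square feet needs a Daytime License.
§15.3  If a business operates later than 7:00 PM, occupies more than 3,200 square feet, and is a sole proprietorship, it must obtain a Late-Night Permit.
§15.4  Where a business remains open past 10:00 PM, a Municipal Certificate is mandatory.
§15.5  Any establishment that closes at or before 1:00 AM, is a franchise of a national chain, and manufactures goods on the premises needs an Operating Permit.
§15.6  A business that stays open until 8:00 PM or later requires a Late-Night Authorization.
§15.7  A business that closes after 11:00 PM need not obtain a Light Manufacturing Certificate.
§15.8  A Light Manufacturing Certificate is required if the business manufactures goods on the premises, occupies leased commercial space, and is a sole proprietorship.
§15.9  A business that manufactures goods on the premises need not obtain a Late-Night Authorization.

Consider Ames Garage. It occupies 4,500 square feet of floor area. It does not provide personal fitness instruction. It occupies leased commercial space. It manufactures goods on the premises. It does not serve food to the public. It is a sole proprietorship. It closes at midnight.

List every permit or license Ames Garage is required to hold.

Late-Night Permit, Municipal Certificate

§15.1 closes midnight, at/before 2:00 AM → Regulatory License not required.
§15.2 closes midnight, at/before 2:00 AM; floor area 4,500 square feet ≥ 3,100 square feet → Daytime License not required.
§15.3 closes midnight, after 7:00 PM; floor area 4,500 square feet > 3,200 square feet; is a sole proprietorship → Late-Night Permit required.
§15.4 closes midnight, after 10:00 PM → Municipal Certificate required.
§15.5 closes midnight, at/before 1:00 AM; is a sole proprietorship (not: is a franchise of a national chain); manufactures goods on the premises → Operating Permit not required.
§15.6 closes midnight, after 8:00 PM → Late-Night Authorization required.
§15.7 closes midnight, after 11:00 PM → exempt from Light Manufacturing Certificate.
§15.8 manufactures goods on the premises; occupies leased commercial space; is a sole proprietorship → Light Manufacturing Certificate required.
§15.9 manufactures goods on the premises → exempt from Late-Night Authorization.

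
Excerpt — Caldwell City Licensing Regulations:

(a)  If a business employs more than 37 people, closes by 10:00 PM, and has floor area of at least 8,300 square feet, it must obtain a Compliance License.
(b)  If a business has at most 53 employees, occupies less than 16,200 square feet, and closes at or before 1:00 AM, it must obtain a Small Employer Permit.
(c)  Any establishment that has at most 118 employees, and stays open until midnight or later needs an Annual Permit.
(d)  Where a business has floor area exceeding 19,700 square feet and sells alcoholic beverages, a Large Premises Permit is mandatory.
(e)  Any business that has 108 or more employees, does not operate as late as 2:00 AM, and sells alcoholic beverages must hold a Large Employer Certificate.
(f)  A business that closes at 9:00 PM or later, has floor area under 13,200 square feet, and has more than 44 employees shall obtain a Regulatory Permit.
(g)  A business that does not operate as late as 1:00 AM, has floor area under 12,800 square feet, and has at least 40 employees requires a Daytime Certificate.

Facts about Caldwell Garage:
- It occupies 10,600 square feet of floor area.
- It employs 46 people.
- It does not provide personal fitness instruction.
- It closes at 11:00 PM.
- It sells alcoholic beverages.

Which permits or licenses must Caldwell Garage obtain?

(a) employees 46 > 37; closes 11:00 PM, after 10:00 PM; floor area 10,600 square feet ≥ 8,300 square feet → Compliance License not required.
(b) employees 46 ≤ 53; floor area 10,600 square feet < 16,200 square feet; closes 11:00 PM, at/before 1:00 AM → Small Employer Permit required.
(c) employees 46 ≤ 118; closes 11:00 PM, at/before midnight → Annual Permit not required.
(d) floor area 10,600 square feet ≤ 19,700 square feet; sells alcoholic beverages → Large Premises Permit not required.
(e) employees 46 < 108; closes 11:00 PM, at/before 2:00 AM; sells alcoholic beverages → Large Employer Certificate not required.
(f) closes 11:00 PM, after 9:00 PM; floor area 10,600 square feet < 13,200 square feet; employees 46 > 44 → Regulatory Permit required.
(g) closes 11:00 PM, at/before 1:00 AM; floor area 10,600 square feet < 12,800 square feet; employees 46 ≥ 40 → Daytime Certificate required.

Daytime Certificate, Regulatory Permit, Small Employer Permit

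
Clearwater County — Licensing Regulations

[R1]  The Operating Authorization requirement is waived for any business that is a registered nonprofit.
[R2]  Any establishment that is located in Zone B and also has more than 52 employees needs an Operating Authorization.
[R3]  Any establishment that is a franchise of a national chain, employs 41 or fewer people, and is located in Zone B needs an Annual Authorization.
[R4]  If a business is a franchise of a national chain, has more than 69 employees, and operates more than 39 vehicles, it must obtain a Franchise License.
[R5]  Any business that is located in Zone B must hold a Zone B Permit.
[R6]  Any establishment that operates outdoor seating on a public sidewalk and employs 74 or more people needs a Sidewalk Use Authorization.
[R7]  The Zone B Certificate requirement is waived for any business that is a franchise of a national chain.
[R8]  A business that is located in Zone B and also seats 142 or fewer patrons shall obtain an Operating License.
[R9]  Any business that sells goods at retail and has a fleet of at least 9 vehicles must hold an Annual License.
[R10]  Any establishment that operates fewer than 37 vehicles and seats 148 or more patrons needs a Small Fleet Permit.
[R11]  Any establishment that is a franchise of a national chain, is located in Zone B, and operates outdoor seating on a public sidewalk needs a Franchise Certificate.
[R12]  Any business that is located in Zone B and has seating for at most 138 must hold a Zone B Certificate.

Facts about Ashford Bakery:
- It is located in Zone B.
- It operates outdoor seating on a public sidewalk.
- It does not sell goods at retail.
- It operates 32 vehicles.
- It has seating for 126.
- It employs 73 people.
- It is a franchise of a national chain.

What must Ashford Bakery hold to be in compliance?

[R1] is a franchise of a national chain (not: is a registered nonprofit) → Operating Authorization exemption does not apply.
[R2] is located in Zone B; employees 73 > 52 → Operating Authorization required.
[R3] is a franchise of a national chain; employees 73 > 41; is located in Zone B → Annual Authorization not required.
[R4] is a franchise of a national chain; employees 73 > 69; vehicles 32 ≤ 39 → Franchise License not required.
[R5] is located in Zone B → Zone B Permit required.
[R6] operates outdoor seating on a public sidewalk; employees 73 < 74 → Sidewalk Use Authorization not required.
[R7] is a franchise of a national chain → exempt from Zone B Certificate.
[R8] is located in Zone B; seating 126 ≤ 142 → Operating License required.
[R9] does not sell goods at retail; vehicles 32 ≥ 9 → Annual License not required.
[R10] vehicles 32 < 37; seating 126 < 148 → Small Fleet Permit not required.
[R11] is a franchise of a national chain; is located in Zone B; operates outdoor seating on a public sidewalk → Franchise Certificate required.
[R12] is located in Zone B; seating 126 ≤ 138 → Zone B Certificate required.

Franchise Certificate, Operating Authorization, Operating License, Zone B Permit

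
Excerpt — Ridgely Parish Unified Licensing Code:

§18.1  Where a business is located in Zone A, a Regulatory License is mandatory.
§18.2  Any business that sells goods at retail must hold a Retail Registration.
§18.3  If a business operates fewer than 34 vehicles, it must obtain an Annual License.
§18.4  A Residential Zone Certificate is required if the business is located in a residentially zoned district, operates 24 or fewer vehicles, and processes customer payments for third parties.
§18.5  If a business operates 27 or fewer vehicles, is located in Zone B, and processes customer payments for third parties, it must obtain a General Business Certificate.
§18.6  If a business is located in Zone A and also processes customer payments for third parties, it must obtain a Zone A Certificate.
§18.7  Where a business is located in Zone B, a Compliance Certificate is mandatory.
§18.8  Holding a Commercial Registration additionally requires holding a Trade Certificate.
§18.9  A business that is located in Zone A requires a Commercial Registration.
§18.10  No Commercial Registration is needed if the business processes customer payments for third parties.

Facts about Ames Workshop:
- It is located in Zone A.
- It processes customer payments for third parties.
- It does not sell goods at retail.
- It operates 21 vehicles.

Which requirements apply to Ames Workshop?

§18.1 is located in Zone A → Regulatory License required.
§18.2 does not sell goods at retail → Retail Registration not required.
§18.3 vehicles 21 < 34 → Annual License required.
§18.4 is located in Zone A (not: is located in a residentially zoned district); vehicles 21 ≤ 24; processes customer payments for third parties → Residential Zone Certificate not required.
§18.5 vehicles 21 ≤ 27; is located in Zone A (not: is located in Zone B); processes customer payments for third parties → General Business Certificate not required.
§18.6 is located in Zone A; processes customer payments for third parties → Zone A Certificate required.
§18.7 is located in Zone A (not: is located in Zone B) → Compliance Certificate not required.
§18.8 Commercial Registration is not required → no effect.
§18.9 is located in Zone A → Commercial Registration required.
§18.10 processes customer payments for third parties → exempt from Commercial Registration.

Annual License, Regulatory License, Zone A Certificate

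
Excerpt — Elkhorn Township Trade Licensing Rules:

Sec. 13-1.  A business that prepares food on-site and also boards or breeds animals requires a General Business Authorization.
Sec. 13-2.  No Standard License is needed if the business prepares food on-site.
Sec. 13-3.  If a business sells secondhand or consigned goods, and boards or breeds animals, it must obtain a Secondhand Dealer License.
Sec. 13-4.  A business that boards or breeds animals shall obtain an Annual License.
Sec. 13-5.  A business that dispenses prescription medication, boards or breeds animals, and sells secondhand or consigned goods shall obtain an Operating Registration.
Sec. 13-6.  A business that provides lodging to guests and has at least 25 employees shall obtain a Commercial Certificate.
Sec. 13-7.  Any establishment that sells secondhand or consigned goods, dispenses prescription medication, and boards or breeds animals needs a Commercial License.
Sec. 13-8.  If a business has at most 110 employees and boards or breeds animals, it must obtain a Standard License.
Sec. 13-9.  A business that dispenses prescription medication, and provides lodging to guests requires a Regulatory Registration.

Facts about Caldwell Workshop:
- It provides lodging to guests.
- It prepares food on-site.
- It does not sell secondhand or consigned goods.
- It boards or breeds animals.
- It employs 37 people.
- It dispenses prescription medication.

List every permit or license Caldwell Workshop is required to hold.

Sec. 13-1. prepares food on-site; boards or breeds animals → General Business Authorization required.
Sec. 13-2. prepares food on-site → exempt from Standard License.
Sec. 13-3. does not sell secondhand or consigned goods; boards or breeds animals → Secondhand Dealer License not required.
Sec. 13-4. boards or breeds animals → Annual License required.
Sec. 13-5. dispenses prescription medication; boards or breeds animals; does not sell secondhand or consigned goods → Operating Registration not required.
Sec. 13-6. provides lodging to guests; employees 37 ≥ 25 → Commercial Certificate required.
Sec. 13-7. does not sell secondhand or consigned goods; dispenses prescription medication; boards or breeds animals → Commercial License not required.
Sec. 13-8. employees 37 ≤ 110; boards or breeds animals → Standard License required.
Sec. 13-9. dispenses prescription medication; provides lodging to guests → Regulatory Registration required.

Annual License, Commercial Certificate, General Business Authorization, Regulatory Registration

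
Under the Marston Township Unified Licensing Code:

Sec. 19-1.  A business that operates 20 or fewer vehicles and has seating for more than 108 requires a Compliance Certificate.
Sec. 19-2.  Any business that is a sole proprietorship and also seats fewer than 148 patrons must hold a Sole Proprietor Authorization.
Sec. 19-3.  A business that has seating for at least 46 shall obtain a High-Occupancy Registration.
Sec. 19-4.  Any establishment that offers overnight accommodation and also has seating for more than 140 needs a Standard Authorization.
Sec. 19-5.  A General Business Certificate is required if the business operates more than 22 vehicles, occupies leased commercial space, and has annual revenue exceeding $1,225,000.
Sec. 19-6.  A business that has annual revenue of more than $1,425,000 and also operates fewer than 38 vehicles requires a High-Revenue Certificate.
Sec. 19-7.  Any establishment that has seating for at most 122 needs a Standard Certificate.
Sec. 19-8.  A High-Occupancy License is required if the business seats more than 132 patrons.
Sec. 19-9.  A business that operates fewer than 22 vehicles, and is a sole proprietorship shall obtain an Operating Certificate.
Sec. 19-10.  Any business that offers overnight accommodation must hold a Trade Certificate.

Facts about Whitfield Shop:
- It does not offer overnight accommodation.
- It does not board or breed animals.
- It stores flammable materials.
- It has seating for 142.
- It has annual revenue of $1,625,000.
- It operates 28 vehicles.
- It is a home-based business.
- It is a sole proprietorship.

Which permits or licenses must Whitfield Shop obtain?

Sec. 19-1. vehicles 28 > 20; seating 142 > 108 → Compliance Certificate not required.
Sec. 19-2. is a sole proprietorship; seating 142 < 148 → Sole Proprietor Authorization required.
Sec. 19-3. seating 142 ≥ 46 → High-Occupancy Registration required.
Sec. 19-4. does not offer overnight accommodation; seating 142 > 140 → Standard Authorization not required.
Sec. 19-5. vehicles 28 > 22; is a home-based business (not: occupies leased commercial space); revenue $1,625,000 > $1,225,000 → General Business Certificate not required.
Sec. 19-6. revenue $1,625,000 > $1,425,000; vehicles 28 < 38 → High-Revenue Certificate required.
Sec. 19-7. seating 142 > 122 → Standard Certificate not required.
Sec. 19-8. seating 142 > 132 → High-Occupancy License required.
Sec. 19-9. vehicles 28 ≥ 22; is a sole proprietorship → Operating Certificate not required.
Sec. 19-10. does not offer overnight accommodation → Trade Certificate not required.

High-Occupancy License, High-Occupancy Registration, High-Revenue Certificate, Sole Proprietor Authorization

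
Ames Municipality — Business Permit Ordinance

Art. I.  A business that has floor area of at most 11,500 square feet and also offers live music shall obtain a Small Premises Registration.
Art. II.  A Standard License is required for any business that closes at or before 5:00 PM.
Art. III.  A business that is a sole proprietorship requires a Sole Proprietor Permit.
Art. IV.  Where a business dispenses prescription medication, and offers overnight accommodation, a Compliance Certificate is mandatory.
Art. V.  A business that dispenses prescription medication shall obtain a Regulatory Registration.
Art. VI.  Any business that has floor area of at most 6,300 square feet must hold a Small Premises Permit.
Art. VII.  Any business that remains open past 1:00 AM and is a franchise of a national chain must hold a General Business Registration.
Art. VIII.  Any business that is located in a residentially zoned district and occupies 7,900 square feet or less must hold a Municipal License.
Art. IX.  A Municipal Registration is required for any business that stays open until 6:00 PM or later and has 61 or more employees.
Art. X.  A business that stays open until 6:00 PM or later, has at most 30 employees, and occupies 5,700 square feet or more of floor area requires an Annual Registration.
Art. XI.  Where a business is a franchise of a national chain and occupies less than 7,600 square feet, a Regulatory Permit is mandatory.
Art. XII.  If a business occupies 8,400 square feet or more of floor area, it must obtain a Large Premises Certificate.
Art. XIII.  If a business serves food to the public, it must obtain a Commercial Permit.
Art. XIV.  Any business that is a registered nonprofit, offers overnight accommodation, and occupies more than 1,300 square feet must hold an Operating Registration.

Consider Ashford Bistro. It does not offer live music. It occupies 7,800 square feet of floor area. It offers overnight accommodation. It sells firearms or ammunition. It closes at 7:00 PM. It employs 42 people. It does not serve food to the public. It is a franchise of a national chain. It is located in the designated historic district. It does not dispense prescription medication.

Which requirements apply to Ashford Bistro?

None

Art. I. floor area 7,800 square feet ≤ 11,500 square feet; does not offer live music → Small Premises Registration not required.
Art. II. closes 7:00 PM, after 5:00 PM → Standard License not required.
Art. III. is a franchise of a national chain (not: is a sole proprietorship) → Sole Proprietor Permit not required.
Art. IV. does not dispense prescription medication; offers overnight accommodation → Compliance Certificate not required.
Art. V. does not dispense prescription medication → Regulatory Registration not required.
Art. VI. floor area 7,800 square feet > 6,300 square feet → Small Premises Permit not required.
Art. VII. closes 7:00 PM, at/before 1:00 AM; is a franchise of a national chain → General Business Registration not required.
Art. VIII. is located in the designated historic district (not: is located in a residentially zoned district); floor area 7,800 square feet ≤ 7,900 square feet → Municipal License not required.
Art. IX. closes 7:00 PM, after 6:00 PM; employees 42 < 61 → Municipal Registration not required.
Art. X. closes 7:00 PM, after 6:00 PM; employees 42 > 30; floor area 7,800 square feet ≥ 5,700 square feet → Annual Registration not required.
Art. XI. is a franchise of a national chain; floor area 7,800 square feet ≥ 7,600 square feet → Regulatory Permit not required.
Art. XII. floor area 7,800 square feet < 8,400 square feet → Large Premises Certificate not required.
Art. XIII. does not serve food to the public → Commercial Permit not required.
Art. XIV. is a franchise of a national chain (not: is a registered nonprofit); offers overnight accommodation; floor area 7,800 square feet > 1,300 square feet → Operating Registration not required.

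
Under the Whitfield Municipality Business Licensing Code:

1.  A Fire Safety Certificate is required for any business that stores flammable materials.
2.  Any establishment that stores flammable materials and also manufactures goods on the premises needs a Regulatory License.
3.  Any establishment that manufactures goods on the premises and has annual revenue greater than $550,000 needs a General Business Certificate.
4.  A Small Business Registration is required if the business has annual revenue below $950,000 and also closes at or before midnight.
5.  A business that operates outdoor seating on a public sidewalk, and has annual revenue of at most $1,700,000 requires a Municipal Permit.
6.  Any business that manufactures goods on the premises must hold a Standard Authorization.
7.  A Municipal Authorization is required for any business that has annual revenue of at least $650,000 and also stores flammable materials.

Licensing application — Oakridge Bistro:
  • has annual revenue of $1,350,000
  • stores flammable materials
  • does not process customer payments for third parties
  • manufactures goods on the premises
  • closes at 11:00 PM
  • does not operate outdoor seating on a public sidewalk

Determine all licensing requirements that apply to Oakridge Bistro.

1. stores flammable materials → Fire Safety Certificate required.
2. stores flammable materials; manufactures goods on the premises → Regulatory License required.
3. manufactures goods on the premises; revenue $1,350,000 > $550,000 → General Business Certificate required.
4. revenue $1,350,000 ≥ $950,000; closes 11:00 PM, at/before midnight → Small Business Registration not required.
5. does not operate outdoor seating on a public sidewalk; revenue $1,350,000 ≤ $1,700,000 → Municipal Permit not required.
6. manufactures goods on the premises → Standard Authorization required.
7. revenue $1,350,000 ≥ $650,000; stores flammable materials → Municipal Authorization required.

Fire Safety Certificate, General Business Certificate, Municipal Authorization, Regulatory License, Standard Authorization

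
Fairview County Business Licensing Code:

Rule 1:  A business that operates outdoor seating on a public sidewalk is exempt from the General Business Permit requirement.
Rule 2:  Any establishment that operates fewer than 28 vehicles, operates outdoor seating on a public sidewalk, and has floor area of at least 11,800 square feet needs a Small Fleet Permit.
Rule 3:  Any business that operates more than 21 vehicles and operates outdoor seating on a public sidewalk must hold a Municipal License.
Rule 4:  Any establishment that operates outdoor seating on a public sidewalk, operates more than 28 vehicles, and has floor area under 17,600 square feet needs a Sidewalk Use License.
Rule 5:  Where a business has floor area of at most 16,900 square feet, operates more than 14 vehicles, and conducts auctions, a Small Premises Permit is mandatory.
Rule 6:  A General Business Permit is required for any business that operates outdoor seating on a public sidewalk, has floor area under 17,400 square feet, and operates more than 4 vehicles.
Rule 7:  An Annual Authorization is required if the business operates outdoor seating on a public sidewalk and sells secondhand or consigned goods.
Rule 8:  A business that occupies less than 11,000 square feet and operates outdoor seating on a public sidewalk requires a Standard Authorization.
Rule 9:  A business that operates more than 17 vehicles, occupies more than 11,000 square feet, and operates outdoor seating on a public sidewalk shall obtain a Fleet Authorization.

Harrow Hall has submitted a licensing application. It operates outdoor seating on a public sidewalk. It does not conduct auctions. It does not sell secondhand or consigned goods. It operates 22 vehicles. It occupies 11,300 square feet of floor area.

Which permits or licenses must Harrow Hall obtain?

Fleet Authorization, Municipal License

Rule 1: operates outdoor seating on a public sidewalk → exempt from General Business Permit.
Rule 2: vehicles 22 < 28; operates outdoor seating on a public sidewalk; floor area 11,300 square feet < 11,800 square feet → Small Fleet Permit not required.
Rule 3: vehicles 22 > 21; operates outdoor seating on a public sidewalk → Municipal License required.
Rule 4: operates outdoor seating on a public sidewalk; vehicles 22 ≤ 28; floor area 11,300 square feet < 17,600 square feet → Sidewalk Use License not required.
Rule 5: floor area 11,300 square feet ≤ 16,900 square feet; vehicles 22 > 14; does not conduct auctions → Small Premises Permit not required.
Rule 6: operates outdoor seating on a public sidewalk; floor area 11,300 square feet < 17,400 square feet; vehicles 22 > 4 → General Business Permit required.
Rule 7: operates outdoor seating on a public sidewalk; does not sell secondhand or consigned goods → Annual Authorization not required.
Rule 8: floor area 11,300 square feet ≥ 11,000 square feet; operates outdoor seating on a public sidewalk → Standard Authorization not required.
Rule 9: vehicles 22 > 17; floor area 11,300 square feet > 11,000 square feet; operates outdoor seating on a public sidewalk → Fleet Authorization required.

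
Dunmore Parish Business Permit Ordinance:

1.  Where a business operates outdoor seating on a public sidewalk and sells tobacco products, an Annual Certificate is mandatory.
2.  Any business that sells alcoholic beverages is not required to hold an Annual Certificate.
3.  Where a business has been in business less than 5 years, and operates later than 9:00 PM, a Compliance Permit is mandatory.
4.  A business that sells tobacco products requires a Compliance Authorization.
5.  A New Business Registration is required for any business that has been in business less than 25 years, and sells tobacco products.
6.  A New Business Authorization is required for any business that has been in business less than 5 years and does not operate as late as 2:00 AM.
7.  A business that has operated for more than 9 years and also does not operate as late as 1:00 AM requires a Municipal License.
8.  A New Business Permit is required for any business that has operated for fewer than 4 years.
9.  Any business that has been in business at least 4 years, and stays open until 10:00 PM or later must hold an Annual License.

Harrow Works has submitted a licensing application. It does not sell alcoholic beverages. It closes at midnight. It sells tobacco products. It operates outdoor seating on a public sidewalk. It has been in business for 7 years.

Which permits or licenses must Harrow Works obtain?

Annual Certificate, Annual License, Compliance Authorization, New Business Registration

1. operates outdoor seating on a public sidewalk; sells tobacco products → Annual Certificate required.
2. does not sell alcoholic beverages → Annual Certificate exemption does not apply.
3. years in business 7 ≥ 5; closes midnight, after 9:00 PM → Compliance Permit not required.
4. sells tobacco products → Compliance Authorization required.
5. years in business 7 < 25; sells tobacco products → New Business Registration required.
6. years in business 7 ≥ 5; closes midnight, at/before 2:00 AM → New Business Authorization not required.
7. years in business 7 ≤ 9; closes midnight, at/before 1:00 AM → Municipal License not required.
8. years in business 7 ≥ 4 → New Business Permit not required.
9. years in business 7 ≥ 4; closes midnight, after 10:00 PM → Annual License required.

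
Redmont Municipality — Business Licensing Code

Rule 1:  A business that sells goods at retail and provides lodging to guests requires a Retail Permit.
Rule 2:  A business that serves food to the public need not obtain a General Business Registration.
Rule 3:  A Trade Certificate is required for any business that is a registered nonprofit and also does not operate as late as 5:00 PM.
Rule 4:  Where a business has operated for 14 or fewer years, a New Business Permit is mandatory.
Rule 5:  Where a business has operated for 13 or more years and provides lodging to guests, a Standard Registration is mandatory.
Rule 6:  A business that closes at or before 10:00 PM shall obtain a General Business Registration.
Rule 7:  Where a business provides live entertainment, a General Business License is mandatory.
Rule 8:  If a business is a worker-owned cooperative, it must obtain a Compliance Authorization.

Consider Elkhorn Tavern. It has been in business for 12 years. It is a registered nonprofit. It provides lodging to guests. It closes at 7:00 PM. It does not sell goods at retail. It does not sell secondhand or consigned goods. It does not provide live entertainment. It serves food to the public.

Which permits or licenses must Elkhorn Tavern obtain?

Rule 1: does not sell goods at retail; provides lodging to guests → Retail Permit not required.
Rule 2: serves food to the public → exempt from General Business Registration.
Rule 3: is a registered nonprofit; closes 7:00 PM, after 5:00 PM → Trade Certificate not required.
Rule 4: years in business 12 ≤ 14 → New Business Permit required.
Rule 5: years in business 12 < 13; provides lodging to guests → Standard Registration not required.
Rule 6: closes 7:00 PM, at/before 10:00 PM → General Business Registration required.
Rule 7: does not provide live entertainment → General Business License not required.
Rule 8: is a registered nonprofit (not: is a worker-owned cooperative) → Compliance Authorization not required.

New Business Permit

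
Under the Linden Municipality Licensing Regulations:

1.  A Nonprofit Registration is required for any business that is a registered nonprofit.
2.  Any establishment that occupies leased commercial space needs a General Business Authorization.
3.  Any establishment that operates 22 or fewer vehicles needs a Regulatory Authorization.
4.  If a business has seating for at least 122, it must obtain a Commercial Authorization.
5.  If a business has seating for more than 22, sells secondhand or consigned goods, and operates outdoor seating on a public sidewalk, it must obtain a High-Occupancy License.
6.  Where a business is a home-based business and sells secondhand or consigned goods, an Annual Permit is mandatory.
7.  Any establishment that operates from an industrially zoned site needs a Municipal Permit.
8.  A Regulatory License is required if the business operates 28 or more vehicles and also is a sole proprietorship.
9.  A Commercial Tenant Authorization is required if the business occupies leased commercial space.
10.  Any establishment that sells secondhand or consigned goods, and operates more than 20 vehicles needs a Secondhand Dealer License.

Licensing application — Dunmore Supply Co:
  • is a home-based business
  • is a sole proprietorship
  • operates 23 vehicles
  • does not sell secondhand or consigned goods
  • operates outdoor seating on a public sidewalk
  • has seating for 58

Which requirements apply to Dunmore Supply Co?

None

1. is a sole proprietorship (not: is a registered nonprofit) → Nonprofit Registration not required.
2. is a home-based business (not: occupies leased commercial space) → General Business Authorization not required.
3. vehicles 23 > 22 → Regulatory Authorization not required.
4. seating 58 < 122 → Commercial Authorization not required.
5. seating 58 > 22; does not sell secondhand or consigned goods; operates outdoor seating on a public sidewalk → High-Occupancy License not required.
6. is a home-based business; does not sell secondhand or consigned goods → Annual Permit not required.
7. is a home-based business (not: operates from an industrially zoned site) → Municipal Permit not required.
8. vehicles 23 < 28; is a sole proprietorship → Regulatory License not required.
9. is a home-based business (not: occupies leased commercial space) → Commercial Tenant Authorization not required.
10. does not sell secondhand or consigned goods; vehicles 23 > 20 → Secondhand Dealer License not required.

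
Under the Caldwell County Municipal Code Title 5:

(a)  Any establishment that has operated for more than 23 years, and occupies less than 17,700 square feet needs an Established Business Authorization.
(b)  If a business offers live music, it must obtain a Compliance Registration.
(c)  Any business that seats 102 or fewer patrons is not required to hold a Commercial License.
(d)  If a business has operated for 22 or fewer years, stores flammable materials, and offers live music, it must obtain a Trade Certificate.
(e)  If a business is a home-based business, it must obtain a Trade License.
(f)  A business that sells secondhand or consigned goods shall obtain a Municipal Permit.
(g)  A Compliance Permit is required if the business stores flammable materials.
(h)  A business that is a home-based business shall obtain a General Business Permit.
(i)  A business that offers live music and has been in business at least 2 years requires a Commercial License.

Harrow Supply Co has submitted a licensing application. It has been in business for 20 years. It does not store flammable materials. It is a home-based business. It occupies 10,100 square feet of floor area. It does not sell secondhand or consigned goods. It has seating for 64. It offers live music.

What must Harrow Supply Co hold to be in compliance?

(a) years in business 20 ≤ 23; floor area 10,100 square feet < 17,700 square feet → Established Business Authorization not required.
(b) offers live music → Compliance Registration required.
(c) seating 64 ≤ 102 → exempt from Commercial License.
(d) years in business 20 ≤ 22; does not store flammable materials; offers live music → Trade Certificate not required.
(e) is a home-based business → Trade License required.
(f) does not sell secondhand or consigned goods → Municipal Permit not required.
(g) does not store flammable materials → Compliance Permit not required.
(h) is a home-based business → General Business Permit required.
(i) offers live music; years in business 20 ≥ 2 → Commercial License required.

Compliance Registration, General Business Permit, Trade License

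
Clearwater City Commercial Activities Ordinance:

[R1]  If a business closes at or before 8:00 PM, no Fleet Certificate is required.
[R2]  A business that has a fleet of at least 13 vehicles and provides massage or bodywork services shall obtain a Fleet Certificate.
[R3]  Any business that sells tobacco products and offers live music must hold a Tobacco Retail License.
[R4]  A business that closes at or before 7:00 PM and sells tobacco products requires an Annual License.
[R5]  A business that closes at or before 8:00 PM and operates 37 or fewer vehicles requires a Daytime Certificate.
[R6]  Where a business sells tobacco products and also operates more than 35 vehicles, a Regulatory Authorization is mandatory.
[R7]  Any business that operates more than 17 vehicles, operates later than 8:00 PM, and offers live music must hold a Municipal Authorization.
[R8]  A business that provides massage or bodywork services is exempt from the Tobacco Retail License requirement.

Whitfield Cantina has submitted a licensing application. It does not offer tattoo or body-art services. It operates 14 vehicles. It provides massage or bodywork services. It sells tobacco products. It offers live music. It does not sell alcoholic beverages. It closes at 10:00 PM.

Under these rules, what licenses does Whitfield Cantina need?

Fleet Certificate

[R1] closes 10:00 PM, after 8:00 PM → Fleet Certificate exemption does not apply.
[R2] vehicles 14 ≥ 13; provides massage or bodywork services → Fleet Certificate required.
[R3] sells tobacco products; offers live music → Tobacco Retail License required.
[R4] closes 10:00 PM, after 7:00 PM; sells tobacco products → Annual License not required.
[R5] closes 10:00 PM, after 8:00 PM; vehicles 14 ≤ 37 → Daytime Certificate not required.
[R6] sells tobacco products; vehicles 14 ≤ 35 → Regulatory Authorization not required.
[R7] vehicles 14 ≤ 17; closes 10:00 PM, after 8:00 PM; offers live music → Municipal Authorization not required.
[R8] provides massage or bodywork services → exempt from Tobacco Retail License.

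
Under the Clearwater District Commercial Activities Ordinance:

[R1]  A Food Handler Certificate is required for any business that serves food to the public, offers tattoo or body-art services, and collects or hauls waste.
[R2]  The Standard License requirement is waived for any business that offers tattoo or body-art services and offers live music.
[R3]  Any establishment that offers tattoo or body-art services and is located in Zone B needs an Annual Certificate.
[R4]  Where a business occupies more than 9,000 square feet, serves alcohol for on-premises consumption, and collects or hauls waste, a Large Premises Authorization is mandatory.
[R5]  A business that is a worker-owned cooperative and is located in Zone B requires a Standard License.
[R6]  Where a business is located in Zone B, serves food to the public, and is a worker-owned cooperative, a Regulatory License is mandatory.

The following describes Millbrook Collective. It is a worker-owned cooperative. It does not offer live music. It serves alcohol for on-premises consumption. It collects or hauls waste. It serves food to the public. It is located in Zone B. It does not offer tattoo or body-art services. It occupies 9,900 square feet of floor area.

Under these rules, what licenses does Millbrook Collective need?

[R1] serves food to the public; does not offer tattoo or body-art services; collects or hauls waste → Food Handler Certificate not required.
[R2] does not offer tattoo or body-art services; does not offer live music → Standard License exemption does not apply.
[R3] does not offer tattoo or body-art services; is located in Zone B → Annual Certificate not required.
[R4] floor area 9,900 square feet > 9,000 square feet; serves alcohol for on-premises consumption; collects or hauls waste → Large Premises Authorization required.
[R5] is a worker-owned cooperative; is located in Zone B → Standard License required.
[R6] is located in Zone B; serves food to the public; is a worker-owned cooperative → Regulatory License required.

Large Premises Authorization, Regulatory License, Standard License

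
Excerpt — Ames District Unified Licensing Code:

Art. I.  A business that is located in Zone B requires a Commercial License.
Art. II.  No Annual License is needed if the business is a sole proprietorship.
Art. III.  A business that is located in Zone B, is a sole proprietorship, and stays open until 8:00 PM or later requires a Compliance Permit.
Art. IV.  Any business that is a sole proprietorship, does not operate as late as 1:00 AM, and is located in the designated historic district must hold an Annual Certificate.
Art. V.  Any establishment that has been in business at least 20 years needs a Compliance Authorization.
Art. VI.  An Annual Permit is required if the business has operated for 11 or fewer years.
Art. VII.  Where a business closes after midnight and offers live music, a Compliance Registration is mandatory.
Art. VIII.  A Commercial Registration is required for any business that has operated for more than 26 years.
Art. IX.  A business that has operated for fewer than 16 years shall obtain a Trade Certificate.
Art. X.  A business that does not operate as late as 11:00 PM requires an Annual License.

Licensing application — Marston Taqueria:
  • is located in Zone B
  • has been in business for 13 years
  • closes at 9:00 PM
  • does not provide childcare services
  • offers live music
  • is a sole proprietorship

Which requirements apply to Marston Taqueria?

Art. I. is located in Zone B → Commercial License required.
Art. II. is a sole proprietorship → exempt from Annual License.
Art. III. is located in Zone B; is a sole proprietorship; closes 9:00 PM, after 8:00 PM → Compliance Permit required.
Art. IV. is a sole proprietorship; closes 9:00 PM, at/before 1:00 AM; is located in Zone B (not: is located in the designated historic district) → Annual Certificate not required.
Art. V. years in business 13 < 20 → Compliance Authorization not required.
Art. VI. years in business 13 > 11 → Annual Permit not required.
Art. VII. closes 9:00 PM, at/before midnight; offers live music → Compliance Registration not required.
Art. VIII. years in business 13 ≤ 26 → Commercial Registration not required.
Art. IX. years in business 13 < 16 → Trade Certificate required.
Art. X. closes 9:00 PM, at/before 11:00 PM → Annual License required.

Commercial License, Compliance Permit, Trade Certificate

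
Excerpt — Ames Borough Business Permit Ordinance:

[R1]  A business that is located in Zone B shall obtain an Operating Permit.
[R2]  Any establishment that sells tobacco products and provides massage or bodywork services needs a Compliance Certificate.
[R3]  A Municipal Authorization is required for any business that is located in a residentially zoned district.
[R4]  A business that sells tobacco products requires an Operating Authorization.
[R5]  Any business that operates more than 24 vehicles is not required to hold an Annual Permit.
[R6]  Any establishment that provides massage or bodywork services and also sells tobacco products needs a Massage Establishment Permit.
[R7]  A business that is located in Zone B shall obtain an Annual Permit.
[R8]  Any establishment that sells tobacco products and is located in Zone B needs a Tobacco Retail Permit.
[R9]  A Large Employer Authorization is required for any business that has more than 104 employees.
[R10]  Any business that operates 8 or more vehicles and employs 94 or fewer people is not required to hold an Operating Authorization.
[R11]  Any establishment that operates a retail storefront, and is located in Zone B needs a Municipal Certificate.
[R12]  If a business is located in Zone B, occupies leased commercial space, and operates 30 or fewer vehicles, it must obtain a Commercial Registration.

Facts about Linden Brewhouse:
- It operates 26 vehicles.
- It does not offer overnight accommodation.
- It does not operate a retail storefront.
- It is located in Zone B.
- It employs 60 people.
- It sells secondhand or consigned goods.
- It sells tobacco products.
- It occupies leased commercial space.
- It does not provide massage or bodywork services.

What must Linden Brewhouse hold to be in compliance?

[R1] is located in Zone B → Operating Permit required.
[R2] sells tobacco products; does not provide massage or bodywork services → Compliance Certificate not required.
[R3] is located in Zone B (not: is located in a residentially zoned district) → Municipal Authorization not required.
[R4] sells tobacco products → Operating Authorization required.
[R5] vehicles 26 > 24 → exempt from Annual Permit.
[R6] does not provide massage or bodywork services; sells tobacco products → Massage Establishment Permit not required.
[R7] is located in Zone B → Annual Permit required.
[R8] sells tobacco products; is located in Zone B → Tobacco Retail Permit required.
[R9] employees 60 ≤ 104 → Large Employer Authorization not required.
[R10] vehicles 26 ≥ 8; employees 60 ≤ 94 → exempt from Operating Authorization.
[R11] does not operate a retail storefront; is located in Zone B → Municipal Certificate not required.
[R12] is located in Zone B; occupies leased commercial space; vehicles 26 ≤ 30 → Commercial Registration required.

Commercial Registration, Operating Permit, Tobacco Retail Permit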